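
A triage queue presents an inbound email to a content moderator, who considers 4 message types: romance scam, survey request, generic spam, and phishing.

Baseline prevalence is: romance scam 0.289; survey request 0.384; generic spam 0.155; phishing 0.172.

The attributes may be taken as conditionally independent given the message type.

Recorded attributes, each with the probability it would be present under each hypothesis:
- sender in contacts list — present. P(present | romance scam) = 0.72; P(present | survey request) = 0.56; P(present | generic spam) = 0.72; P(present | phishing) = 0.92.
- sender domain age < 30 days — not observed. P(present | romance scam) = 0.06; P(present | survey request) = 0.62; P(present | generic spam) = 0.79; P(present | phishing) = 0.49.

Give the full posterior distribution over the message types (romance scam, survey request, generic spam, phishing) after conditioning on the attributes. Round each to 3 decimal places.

Multiply each prior by the joint likelihood of the attribute pattern (using 1 − P(present | H) for each absent attribute):
  romance scam: 0.289 × 0.72 × (1 − 0.06) = 0.1956
  survey request: 0.384 × 0.56 × (1 − 0.62) = 0.081715
  generic spam: 0.155 × 0.72 × (1 − 0.79) = 0.023436
  phishing: 0.172 × 0.92 × (1 − 0.49) = 0.080702
The unnormalized weights sum to 0.38145.
P(romance scam | evidence) = 0.1956 / 0.38145 ≈ 0.513
P(survey request | evidence) = 0.081715 / 0.38145 ≈ 0.214
P(generic spam | evidence) = 0.023436 / 0.38145 ≈ 0.061
P(phishing | evidence) = 0.080702 / 0.38145 ≈ 0.212

0.513, 0.214, 0.061, 0.212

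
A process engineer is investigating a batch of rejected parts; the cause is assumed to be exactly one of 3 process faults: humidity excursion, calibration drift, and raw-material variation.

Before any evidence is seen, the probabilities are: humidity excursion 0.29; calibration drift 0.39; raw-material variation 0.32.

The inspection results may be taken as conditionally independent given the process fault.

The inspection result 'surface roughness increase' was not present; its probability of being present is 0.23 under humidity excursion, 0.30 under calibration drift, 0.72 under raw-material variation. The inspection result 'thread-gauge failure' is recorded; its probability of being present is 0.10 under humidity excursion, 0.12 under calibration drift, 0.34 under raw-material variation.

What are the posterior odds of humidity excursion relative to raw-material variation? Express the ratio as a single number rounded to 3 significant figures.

0.733

The normalizing constant cancels in an odds ratio, so compute prior × likelihood for the two hypotheses only (using 1 − P(present | H) for each absent inspection result):
  humidity excursion: 0.29 × (1 − 0.23) × 0.10 = 0.02233
  raw-material variation: 0.32 × (1 − 0.72) × 0.34 = 0.030464
Odds(humidity excursion : raw-material variation) = 0.02233 / 0.030464 ≈ 0.733.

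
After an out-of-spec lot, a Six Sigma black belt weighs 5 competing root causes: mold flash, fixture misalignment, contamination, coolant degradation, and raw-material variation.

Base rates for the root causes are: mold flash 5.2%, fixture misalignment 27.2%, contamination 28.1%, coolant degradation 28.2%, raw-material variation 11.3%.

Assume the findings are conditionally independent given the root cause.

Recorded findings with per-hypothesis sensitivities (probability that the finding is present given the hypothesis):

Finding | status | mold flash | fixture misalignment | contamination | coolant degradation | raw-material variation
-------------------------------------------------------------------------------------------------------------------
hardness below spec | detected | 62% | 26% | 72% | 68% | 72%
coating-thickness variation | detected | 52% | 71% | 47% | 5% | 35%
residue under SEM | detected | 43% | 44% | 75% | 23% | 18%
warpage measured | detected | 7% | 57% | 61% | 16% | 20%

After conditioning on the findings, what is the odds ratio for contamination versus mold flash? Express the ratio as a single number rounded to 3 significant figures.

86.2

Posterior odds equal prior odds times the likelihood ratio; only the two competing hypotheses matter.
  contamination: 0.281 × 0.72 × 0.47 × 0.75 × 0.61 = 0.043504
  mold flash: 0.052 × 0.62 × 0.52 × 0.43 × 0.07 = 0.00050462
Posterior odds = 0.043504 / 0.00050462 ≈ 86.2.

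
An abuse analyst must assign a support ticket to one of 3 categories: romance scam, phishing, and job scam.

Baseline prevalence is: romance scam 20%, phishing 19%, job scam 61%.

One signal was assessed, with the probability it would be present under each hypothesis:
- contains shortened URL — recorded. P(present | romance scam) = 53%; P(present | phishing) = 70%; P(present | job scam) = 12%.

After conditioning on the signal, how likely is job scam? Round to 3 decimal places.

0.234

By Bayes' rule, the unnormalized weight for each hypothesis is prior × likelihood:
  romance scam: 0.20 × 0.53 = 0.106
  phishing: 0.19 × 0.70 = 0.133
  job scam: 0.61 × 0.12 = 0.0732
Marginal likelihood of the evidence = 0.3122.
P(job scam | evidence) = 0.0732 / 0.3122 ≈ 0.234.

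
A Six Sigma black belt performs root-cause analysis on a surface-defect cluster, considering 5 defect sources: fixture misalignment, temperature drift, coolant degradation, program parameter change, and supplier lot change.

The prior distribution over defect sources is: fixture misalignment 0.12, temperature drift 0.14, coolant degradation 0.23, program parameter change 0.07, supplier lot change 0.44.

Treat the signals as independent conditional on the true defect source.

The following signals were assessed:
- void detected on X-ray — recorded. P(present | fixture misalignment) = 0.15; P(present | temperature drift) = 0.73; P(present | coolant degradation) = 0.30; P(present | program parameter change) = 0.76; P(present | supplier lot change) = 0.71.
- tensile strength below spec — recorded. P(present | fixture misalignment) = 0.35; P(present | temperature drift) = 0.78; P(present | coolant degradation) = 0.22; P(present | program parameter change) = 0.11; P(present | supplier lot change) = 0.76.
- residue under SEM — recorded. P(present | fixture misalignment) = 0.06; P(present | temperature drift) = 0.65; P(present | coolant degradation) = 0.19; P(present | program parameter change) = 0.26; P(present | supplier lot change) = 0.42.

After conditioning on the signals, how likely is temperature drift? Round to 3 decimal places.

Multiply each prior by the joint likelihood of the signal pattern:
  fixture misalignment: 0.12 × 0.15 × 0.35 × 0.06 = 0.000378
  temperature drift: 0.14 × 0.73 × 0.78 × 0.65 = 0.051815
  coolant degradation: 0.23 × 0.30 × 0.22 × 0.19 = 0.0028842
  program parameter change: 0.07 × 0.76 × 0.11 × 0.26 = 0.0015215
  supplier lot change: 0.44 × 0.71 × 0.76 × 0.42 = 0.099718
Normalizing constant Z = 0.000378 + 0.051815 + 0.0028842 + 0.0015215 + 0.099718 = 0.15632.
P(temperature drift | evidence) = 0.051815 / 0.15632 ≈ 0.331.

0.331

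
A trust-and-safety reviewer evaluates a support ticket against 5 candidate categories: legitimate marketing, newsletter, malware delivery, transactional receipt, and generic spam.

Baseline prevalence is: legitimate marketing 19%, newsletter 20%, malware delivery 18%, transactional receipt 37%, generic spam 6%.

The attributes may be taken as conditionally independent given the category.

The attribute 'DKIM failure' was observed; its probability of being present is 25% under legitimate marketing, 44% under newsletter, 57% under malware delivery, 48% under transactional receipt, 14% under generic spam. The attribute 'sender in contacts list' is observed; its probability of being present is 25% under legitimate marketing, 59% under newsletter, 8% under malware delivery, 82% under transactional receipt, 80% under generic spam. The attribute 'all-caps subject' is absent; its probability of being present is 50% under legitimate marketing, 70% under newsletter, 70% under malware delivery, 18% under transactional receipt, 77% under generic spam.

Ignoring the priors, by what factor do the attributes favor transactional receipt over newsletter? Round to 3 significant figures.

Joint likelihood of the attribute pattern under each hypothesis (using 1 − P(present | H) for each absent attribute):
  transactional receipt: 0.48 × 0.82 × (1 − 0.18) = 0.32275
  newsletter: 0.44 × 0.59 × (1 − 0.70) = 0.07788
Bayes factor = 0.32275 / 0.07788 ≈ 4.14

4.14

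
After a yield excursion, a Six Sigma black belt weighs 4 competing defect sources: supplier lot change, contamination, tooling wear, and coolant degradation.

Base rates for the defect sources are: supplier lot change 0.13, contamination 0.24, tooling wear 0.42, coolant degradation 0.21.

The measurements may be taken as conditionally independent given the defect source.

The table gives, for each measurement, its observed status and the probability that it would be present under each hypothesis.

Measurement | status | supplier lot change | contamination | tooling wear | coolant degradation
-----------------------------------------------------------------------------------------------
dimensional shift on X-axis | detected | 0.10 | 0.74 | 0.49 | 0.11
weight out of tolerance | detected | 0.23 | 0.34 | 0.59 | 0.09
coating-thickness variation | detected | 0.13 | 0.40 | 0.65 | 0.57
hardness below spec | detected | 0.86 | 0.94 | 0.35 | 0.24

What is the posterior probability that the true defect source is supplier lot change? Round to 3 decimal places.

For each hypothesis, the unnormalized posterior weight is prior × product of the measurement likelihoods:
  supplier lot change: 0.13 × 0.10 × 0.23 × 0.13 × 0.86 = 0.00033428
  contamination: 0.24 × 0.74 × 0.34 × 0.40 × 0.94 = 0.022704
  tooling wear: 0.42 × 0.49 × 0.59 × 0.65 × 0.35 = 0.027624
  coolant degradation: 0.21 × 0.11 × 0.09 × 0.57 × 0.24 = 0.00028441
The unnormalized weights sum to 0.050947.
P(supplier lot change | evidence) = 0.00033428 / 0.050947 ≈ 0.007.

0.007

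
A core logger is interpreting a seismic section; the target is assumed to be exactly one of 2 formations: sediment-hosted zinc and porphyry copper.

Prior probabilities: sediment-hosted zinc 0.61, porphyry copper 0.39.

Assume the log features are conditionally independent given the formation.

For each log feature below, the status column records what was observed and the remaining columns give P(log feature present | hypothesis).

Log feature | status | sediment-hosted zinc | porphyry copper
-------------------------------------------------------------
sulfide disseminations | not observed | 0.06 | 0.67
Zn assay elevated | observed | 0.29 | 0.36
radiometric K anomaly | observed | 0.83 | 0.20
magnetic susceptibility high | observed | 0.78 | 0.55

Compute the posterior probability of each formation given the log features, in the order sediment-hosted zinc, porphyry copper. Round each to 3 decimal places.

0.955, 0.045

By Bayes' rule with conditional independence, the unnormalized weight for each hypothesis is prior × ∏ likelihoods (using 1 − P(present | H) for each absent log feature):
  sediment-hosted zinc: 0.61 × (1 − 0.06) × 0.29 × 0.83 × 0.78 = 0.10765
  porphyry copper: 0.39 × (1 − 0.67) × 0.36 × 0.20 × 0.55 = 0.0050965
Normalizing constant Z = 0.10765 + 0.0050965 = 0.11275.
P(sediment-hosted zinc | evidence) = 0.10765 / 0.11275 ≈ 0.955
P(porphyry copper | evidence) = 0.0050965 / 0.11275 ≈ 0.045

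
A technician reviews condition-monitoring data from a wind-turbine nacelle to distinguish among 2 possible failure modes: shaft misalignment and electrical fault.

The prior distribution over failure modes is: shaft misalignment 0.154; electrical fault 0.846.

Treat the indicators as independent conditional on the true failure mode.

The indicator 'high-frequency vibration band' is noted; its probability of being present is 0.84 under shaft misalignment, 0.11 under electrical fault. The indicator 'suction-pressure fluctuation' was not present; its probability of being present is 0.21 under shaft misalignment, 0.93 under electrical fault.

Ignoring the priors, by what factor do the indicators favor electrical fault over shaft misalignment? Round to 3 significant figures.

0.0116

Joint likelihood of the indicator pattern under each hypothesis (using 1 − P(present | H) for each absent indicator):
  electrical fault: 0.11 × (1 − 0.93) = 0.0077
  shaft misalignment: 0.84 × (1 − 0.21) = 0.6636
Bayes factor = 0.0077 / 0.6636 ≈ 0.0116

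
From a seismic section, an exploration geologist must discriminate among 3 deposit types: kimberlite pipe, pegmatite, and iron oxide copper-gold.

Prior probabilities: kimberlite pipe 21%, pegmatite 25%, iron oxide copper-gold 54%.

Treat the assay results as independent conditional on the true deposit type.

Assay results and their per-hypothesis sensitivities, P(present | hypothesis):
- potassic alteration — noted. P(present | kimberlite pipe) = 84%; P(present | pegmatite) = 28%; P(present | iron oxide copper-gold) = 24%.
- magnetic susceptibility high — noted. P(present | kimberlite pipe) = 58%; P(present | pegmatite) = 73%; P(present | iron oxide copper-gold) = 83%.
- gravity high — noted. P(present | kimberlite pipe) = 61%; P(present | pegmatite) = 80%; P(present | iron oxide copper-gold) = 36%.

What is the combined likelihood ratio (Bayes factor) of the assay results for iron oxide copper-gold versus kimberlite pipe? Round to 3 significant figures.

0.241

The Bayes factor is the ratio of the joint likelihoods of the assay result pattern under the two hypotheses.
  iron oxide copper-gold: 0.24 × 0.83 × 0.36 = 0.071712
  kimberlite pipe: 0.84 × 0.58 × 0.61 = 0.29719
Bayes factor = 0.071712 / 0.29719 ≈ 0.241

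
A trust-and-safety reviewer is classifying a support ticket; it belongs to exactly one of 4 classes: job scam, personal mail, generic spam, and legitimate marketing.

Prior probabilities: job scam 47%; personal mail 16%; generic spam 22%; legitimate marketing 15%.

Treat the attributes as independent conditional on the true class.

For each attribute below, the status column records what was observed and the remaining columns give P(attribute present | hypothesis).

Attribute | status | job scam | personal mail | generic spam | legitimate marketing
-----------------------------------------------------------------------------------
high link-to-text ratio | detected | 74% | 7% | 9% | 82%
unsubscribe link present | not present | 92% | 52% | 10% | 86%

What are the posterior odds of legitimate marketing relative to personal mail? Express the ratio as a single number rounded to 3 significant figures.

Posterior odds equal prior odds times the likelihood ratio; only the two competing hypotheses matter (using 1 − P(present | H) for each absent attribute).
  legitimate marketing: 0.15 × 0.82 × (1 − 0.86) = 0.01722
  personal mail: 0.16 × 0.07 × (1 − 0.52) = 0.005376
Posterior odds = 0.01722 / 0.005376 ≈ 3.20.

3.20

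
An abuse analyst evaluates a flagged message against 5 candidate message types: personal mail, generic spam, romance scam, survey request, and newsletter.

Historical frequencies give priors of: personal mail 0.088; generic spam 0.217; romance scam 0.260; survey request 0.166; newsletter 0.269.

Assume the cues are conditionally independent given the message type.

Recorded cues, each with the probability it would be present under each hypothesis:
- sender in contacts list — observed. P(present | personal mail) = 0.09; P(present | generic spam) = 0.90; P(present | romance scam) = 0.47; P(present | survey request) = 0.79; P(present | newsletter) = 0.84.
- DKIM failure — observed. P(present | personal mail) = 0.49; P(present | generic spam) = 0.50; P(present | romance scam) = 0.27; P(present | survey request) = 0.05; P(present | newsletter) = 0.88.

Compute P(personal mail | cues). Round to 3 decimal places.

0.011

For each hypothesis, the unnormalized posterior weight is prior × product of the cue likelihoods:
  personal mail: 0.088 × 0.09 × 0.49 = 0.0038808
  generic spam: 0.217 × 0.90 × 0.50 = 0.09765
  romance scam: 0.260 × 0.47 × 0.27 = 0.032994
  survey request: 0.166 × 0.79 × 0.05 = 0.006557
  newsletter: 0.269 × 0.84 × 0.88 = 0.19884
Normalizing constant Z = 0.0038808 + 0.09765 + 0.032994 + 0.006557 + 0.19884 = 0.33993.
P(personal mail | evidence) = 0.0038808 / 0.33993 ≈ 0.011.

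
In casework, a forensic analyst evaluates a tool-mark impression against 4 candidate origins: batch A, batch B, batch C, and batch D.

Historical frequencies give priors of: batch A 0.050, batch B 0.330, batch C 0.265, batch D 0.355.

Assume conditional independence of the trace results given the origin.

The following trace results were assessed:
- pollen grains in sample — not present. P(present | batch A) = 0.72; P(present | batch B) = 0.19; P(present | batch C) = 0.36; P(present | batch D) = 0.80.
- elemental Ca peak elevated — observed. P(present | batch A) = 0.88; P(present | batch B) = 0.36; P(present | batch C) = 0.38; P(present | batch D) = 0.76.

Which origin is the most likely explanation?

For each hypothesis, the unnormalized posterior weight is prior × product of the trace result likelihoods (using 1 − P(present | H) for each absent trace result):
  batch A: 0.050 × (1 − 0.72) × 0.88 = 0.01232
  batch B: 0.330 × (1 − 0.19) × 0.36 = 0.096228
  batch C: 0.265 × (1 − 0.36) × 0.38 = 0.064448
  batch D: 0.355 × (1 − 0.80) × 0.76 = 0.05396
The unnormalized weights sum to 0.22696.
P(batch A | evidence) ≈ 0.01232 / 0.22696 ≈ 0.054
P(batch B | evidence) ≈ 0.096228 / 0.22696 ≈ 0.424
P(batch C | evidence) ≈ 0.064448 / 0.22696 ≈ 0.284
P(batch D | evidence) ≈ 0.05396 / 0.22696 ≈ 0.238
The largest is 0.424, so batch B is most probable.

batch B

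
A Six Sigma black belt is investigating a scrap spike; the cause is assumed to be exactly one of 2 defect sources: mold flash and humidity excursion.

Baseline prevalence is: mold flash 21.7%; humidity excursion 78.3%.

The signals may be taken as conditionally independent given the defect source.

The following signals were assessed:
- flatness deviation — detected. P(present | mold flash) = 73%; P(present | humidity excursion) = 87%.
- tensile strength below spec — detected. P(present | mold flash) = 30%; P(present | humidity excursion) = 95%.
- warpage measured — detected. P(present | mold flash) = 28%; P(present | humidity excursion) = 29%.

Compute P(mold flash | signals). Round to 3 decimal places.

0.066

Multiply each prior by the joint likelihood of the signal pattern:
  mold flash: 0.217 × 0.73 × 0.30 × 0.28 = 0.013306
  humidity excursion: 0.783 × 0.87 × 0.95 × 0.29 = 0.18767
Marginal likelihood of the evidence = 0.20098.
P(mold flash | evidence) = 0.013306 / 0.20098 ≈ 0.066.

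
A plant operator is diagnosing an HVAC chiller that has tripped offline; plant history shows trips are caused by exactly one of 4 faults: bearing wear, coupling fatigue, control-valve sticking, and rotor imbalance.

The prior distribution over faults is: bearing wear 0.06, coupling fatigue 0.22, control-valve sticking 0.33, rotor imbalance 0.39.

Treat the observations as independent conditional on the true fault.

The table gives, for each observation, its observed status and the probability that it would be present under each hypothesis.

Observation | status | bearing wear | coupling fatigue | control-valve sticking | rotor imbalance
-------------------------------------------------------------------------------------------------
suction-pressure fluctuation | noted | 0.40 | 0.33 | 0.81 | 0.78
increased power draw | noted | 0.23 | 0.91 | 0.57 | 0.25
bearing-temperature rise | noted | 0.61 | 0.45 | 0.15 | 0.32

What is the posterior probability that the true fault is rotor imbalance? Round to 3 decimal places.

Multiply each prior by the joint likelihood of the evidence pattern:
  bearing wear: 0.06 × 0.40 × 0.23 × 0.61 = 0.0033672
  coupling fatigue: 0.22 × 0.33 × 0.91 × 0.45 = 0.02973
  control-valve sticking: 0.33 × 0.81 × 0.57 × 0.15 = 0.022854
  rotor imbalance: 0.39 × 0.78 × 0.25 × 0.32 = 0.024336
The unnormalized weights sum to 0.080287.
P(rotor imbalance | evidence) = 0.024336 / 0.080287 ≈ 0.303.

0.303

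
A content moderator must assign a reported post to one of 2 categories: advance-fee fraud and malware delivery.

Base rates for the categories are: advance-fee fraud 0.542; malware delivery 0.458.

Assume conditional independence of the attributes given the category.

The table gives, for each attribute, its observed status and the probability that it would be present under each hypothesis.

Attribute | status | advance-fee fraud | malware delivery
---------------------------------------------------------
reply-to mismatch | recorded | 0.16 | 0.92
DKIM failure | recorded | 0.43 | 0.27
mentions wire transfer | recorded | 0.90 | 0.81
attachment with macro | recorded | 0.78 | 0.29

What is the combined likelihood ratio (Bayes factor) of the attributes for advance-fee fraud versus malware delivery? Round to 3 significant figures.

The Bayes factor is the ratio of the joint likelihoods of the attribute pattern under the two hypotheses.
  advance-fee fraud: 0.16 × 0.43 × 0.90 × 0.78 = 0.048298
  malware delivery: 0.92 × 0.27 × 0.81 × 0.29 = 0.058349
Bayes factor = 0.048298 / 0.058349 ≈ 0.828

0.828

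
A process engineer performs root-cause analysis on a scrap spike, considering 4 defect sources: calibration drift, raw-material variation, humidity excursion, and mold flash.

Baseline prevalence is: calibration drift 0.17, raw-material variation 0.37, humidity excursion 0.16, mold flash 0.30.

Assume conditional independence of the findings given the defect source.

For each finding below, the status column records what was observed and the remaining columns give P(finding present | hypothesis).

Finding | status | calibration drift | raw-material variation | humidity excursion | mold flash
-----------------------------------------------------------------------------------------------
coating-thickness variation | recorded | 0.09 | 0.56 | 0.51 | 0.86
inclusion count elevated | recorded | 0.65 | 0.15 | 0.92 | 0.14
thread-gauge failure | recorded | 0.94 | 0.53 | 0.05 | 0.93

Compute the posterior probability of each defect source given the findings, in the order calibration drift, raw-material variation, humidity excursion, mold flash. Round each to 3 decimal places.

0.148, 0.261, 0.059, 0.532

For each hypothesis, the unnormalized posterior weight is prior × product of the finding likelihoods:
  calibration drift: 0.17 × 0.09 × 0.65 × 0.94 = 0.0093483
  raw-material variation: 0.37 × 0.56 × 0.15 × 0.53 = 0.016472
  humidity excursion: 0.16 × 0.51 × 0.92 × 0.05 = 0.0037536
  mold flash: 0.30 × 0.86 × 0.14 × 0.93 = 0.033592
Marginal likelihood of the evidence = 0.063166.
P(calibration drift | evidence) = 0.0093483 / 0.063166 ≈ 0.148
P(raw-material variation | evidence) = 0.016472 / 0.063166 ≈ 0.261
P(humidity excursion | evidence) = 0.0037536 / 0.063166 ≈ 0.059
P(mold flash | evidence) = 0.033592 / 0.063166 ≈ 0.532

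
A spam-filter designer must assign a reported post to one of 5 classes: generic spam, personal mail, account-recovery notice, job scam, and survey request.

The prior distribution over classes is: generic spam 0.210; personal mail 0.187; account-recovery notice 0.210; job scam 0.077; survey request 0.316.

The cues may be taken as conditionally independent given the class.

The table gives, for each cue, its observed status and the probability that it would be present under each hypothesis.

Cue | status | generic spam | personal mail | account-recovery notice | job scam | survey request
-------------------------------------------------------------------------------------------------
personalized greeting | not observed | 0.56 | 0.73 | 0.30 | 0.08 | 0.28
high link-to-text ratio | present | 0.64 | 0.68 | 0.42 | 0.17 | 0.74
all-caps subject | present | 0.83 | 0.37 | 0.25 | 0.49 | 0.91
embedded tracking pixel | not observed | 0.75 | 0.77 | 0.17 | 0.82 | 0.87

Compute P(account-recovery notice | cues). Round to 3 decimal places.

By Bayes' rule with conditional independence, the unnormalized weight for each hypothesis is prior × ∏ likelihoods (using 1 − P(present | H) for each absent cue):
  generic spam: 0.210 × (1 − 0.56) × 0.64 × 0.83 × (1 − 0.75) = 0.012271
  personal mail: 0.187 × (1 − 0.73) × 0.68 × 0.37 × (1 − 0.77) = 0.0029218
  account-recovery notice: 0.210 × (1 − 0.30) × 0.42 × 0.25 × (1 − 0.17) = 0.012811
  job scam: 0.077 × (1 − 0.08) × 0.17 × 0.49 × (1 − 0.82) = 0.0010622
  survey request: 0.316 × (1 − 0.28) × 0.74 × 0.91 × (1 − 0.87) = 0.019918
The unnormalized weights sum to 0.048983.
P(account-recovery notice | evidence) = 0.012811 / 0.048983 ≈ 0.262.

0.262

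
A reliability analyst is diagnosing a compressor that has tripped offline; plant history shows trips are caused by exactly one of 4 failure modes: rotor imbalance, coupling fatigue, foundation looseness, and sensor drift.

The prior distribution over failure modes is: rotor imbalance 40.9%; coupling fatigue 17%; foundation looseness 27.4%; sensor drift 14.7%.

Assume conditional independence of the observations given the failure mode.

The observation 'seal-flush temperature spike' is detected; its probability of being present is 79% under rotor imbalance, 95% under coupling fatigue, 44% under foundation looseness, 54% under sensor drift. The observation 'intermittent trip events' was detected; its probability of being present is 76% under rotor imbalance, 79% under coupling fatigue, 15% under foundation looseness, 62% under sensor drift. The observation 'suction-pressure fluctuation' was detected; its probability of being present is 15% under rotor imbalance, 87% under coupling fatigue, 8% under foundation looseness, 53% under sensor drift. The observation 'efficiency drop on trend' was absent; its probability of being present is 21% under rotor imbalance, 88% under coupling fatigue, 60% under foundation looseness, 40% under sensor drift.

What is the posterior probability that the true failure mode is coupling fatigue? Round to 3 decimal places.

Multiply each prior by the joint likelihood of the evidence pattern (using 1 − P(present | H) for each absent observation):
  rotor imbalance: 0.409 × 0.79 × 0.76 × 0.15 × (1 − 0.21) = 0.029099
  coupling fatigue: 0.170 × 0.95 × 0.79 × 0.87 × (1 − 0.88) = 0.01332
  foundation looseness: 0.274 × 0.44 × 0.15 × 0.08 × (1 − 0.60) = 0.00057869
  sensor drift: 0.147 × 0.54 × 0.62 × 0.53 × (1 − 0.40) = 0.015651
The unnormalized weights sum to 0.058648.
P(coupling fatigue | evidence) = 0.01332 / 0.058648 ≈ 0.227.

0.227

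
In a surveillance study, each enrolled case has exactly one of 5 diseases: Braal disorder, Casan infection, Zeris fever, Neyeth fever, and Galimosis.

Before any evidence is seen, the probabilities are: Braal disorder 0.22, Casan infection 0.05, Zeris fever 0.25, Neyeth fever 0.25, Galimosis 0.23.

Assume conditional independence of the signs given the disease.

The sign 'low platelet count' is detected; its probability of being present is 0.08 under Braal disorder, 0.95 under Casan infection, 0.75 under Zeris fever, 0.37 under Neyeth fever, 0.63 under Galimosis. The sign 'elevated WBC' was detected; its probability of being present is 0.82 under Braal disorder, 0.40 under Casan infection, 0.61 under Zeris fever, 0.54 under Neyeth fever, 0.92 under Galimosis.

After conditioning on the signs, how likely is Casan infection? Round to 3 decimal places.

0.057

For each hypothesis, the unnormalized posterior weight is prior × product of the sign likelihoods:
  Braal disorder: 0.22 × 0.08 × 0.82 = 0.014432
  Casan infection: 0.05 × 0.95 × 0.40 = 0.019
  Zeris fever: 0.25 × 0.75 × 0.61 = 0.11438
  Neyeth fever: 0.25 × 0.37 × 0.54 = 0.04995
  Galimosis: 0.23 × 0.63 × 0.92 = 0.13331
The unnormalized weights sum to 0.33106.
P(Casan infection | evidence) = 0.019 / 0.33106 ≈ 0.057.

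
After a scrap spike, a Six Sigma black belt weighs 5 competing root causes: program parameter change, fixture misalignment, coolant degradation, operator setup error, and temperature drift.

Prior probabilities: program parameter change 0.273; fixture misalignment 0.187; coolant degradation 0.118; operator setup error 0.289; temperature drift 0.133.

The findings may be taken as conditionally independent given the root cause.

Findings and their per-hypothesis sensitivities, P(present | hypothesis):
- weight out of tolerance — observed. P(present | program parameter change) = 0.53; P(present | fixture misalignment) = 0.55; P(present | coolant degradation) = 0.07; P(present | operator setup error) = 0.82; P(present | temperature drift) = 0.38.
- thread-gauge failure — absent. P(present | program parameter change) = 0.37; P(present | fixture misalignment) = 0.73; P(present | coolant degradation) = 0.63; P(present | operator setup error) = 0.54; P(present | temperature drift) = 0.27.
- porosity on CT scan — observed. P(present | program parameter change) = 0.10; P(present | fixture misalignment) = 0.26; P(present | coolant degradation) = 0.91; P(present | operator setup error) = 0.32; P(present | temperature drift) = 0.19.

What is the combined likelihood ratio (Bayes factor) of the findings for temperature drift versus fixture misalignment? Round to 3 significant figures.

1.37

Take the product of per-finding likelihoods under each hypothesis (using 1 − P(present | H) for each absent finding), then divide.
  temperature drift: 0.38 × (1 − 0.27) × 0.19 = 0.052706
  fixture misalignment: 0.55 × (1 − 0.73) × 0.26 = 0.03861
Bayes factor = 0.052706 / 0.03861 ≈ 1.37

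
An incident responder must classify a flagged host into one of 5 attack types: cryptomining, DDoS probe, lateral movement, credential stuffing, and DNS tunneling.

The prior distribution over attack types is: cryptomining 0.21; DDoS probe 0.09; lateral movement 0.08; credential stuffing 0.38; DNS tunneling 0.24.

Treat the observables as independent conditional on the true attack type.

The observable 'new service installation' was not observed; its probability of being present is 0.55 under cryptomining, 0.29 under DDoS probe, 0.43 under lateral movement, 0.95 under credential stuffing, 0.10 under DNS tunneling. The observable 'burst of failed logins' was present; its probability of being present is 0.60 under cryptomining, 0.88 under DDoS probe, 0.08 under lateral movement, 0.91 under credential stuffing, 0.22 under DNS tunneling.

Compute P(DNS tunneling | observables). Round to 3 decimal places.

By Bayes' rule with conditional independence, the unnormalized weight for each hypothesis is prior × ∏ likelihoods (using 1 − P(present | H) for each absent observable):
  cryptomining: 0.21 × (1 − 0.55) × 0.60 = 0.0567
  DDoS probe: 0.09 × (1 − 0.29) × 0.88 = 0.056232
  lateral movement: 0.08 × (1 − 0.43) × 0.08 = 0.003648
  credential stuffing: 0.38 × (1 − 0.95) × 0.91 = 0.01729
  DNS tunneling: 0.24 × (1 − 0.10) × 0.22 = 0.04752
Normalizing constant Z = 0.0567 + 0.056232 + 0.003648 + 0.01729 + 0.04752 = 0.18139.
P(DNS tunneling | evidence) = 0.04752 / 0.18139 ≈ 0.262.

0.262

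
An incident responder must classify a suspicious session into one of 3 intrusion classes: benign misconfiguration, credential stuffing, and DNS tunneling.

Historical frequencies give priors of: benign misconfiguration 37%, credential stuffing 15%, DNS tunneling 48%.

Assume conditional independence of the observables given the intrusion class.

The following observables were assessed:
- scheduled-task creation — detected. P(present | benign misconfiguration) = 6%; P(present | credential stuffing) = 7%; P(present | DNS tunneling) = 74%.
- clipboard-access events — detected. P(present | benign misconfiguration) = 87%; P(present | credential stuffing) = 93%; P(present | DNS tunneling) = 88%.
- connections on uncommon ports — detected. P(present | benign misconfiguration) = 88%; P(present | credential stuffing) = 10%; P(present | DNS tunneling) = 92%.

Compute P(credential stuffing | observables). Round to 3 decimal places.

0.003

For each hypothesis, the unnormalized posterior weight is prior × product of the observable likelihoods:
  benign misconfiguration: 0.37 × 0.06 × 0.87 × 0.88 = 0.016996
  credential stuffing: 0.15 × 0.07 × 0.93 × 0.10 = 0.0009765
  DNS tunneling: 0.48 × 0.74 × 0.88 × 0.92 = 0.28757
Normalizing constant Z = 0.016996 + 0.0009765 + 0.28757 = 0.30554.
P(credential stuffing | evidence) = 0.0009765 / 0.30554 ≈ 0.003.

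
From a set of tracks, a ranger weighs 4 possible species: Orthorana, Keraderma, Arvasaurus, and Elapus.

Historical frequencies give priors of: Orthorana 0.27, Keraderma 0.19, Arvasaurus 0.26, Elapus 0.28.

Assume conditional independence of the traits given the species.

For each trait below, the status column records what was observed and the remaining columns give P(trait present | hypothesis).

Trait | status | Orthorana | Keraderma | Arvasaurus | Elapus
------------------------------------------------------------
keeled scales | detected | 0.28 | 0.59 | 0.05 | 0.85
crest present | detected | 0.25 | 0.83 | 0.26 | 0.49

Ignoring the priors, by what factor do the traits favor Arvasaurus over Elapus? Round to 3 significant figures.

0.0312

Joint likelihood of the trait pattern under each hypothesis:
  Arvasaurus: 0.05 × 0.26 = 0.013
  Elapus: 0.85 × 0.49 = 0.4165
Bayes factor = 0.013 / 0.4165 ≈ 0.0312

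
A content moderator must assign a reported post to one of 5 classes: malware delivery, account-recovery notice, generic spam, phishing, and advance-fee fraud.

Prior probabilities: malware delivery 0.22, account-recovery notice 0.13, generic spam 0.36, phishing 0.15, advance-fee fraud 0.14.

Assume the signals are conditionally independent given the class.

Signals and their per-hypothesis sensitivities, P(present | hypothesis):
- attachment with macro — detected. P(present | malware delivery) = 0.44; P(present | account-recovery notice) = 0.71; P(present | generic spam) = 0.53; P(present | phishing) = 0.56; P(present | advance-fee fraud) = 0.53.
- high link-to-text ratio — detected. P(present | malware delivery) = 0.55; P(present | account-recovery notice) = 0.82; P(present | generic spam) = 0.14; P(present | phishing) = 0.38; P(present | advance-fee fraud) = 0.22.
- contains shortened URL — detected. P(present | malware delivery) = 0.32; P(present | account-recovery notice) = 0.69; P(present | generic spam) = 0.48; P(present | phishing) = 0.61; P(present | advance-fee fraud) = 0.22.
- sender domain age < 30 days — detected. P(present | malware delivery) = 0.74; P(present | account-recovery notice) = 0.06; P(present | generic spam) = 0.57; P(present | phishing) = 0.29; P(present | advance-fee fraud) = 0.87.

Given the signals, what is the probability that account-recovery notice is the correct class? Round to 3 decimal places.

0.098

Multiply each prior by the joint likelihood of the signal pattern:
  malware delivery: 0.22 × 0.44 × 0.55 × 0.32 × 0.74 = 0.012607
  account-recovery notice: 0.13 × 0.71 × 0.82 × 0.69 × 0.06 = 0.0031334
  generic spam: 0.36 × 0.53 × 0.14 × 0.48 × 0.57 = 0.0073084
  phishing: 0.15 × 0.56 × 0.38 × 0.61 × 0.29 = 0.0056466
  advance-fee fraud: 0.14 × 0.53 × 0.22 × 0.22 × 0.87 = 0.0031244
Marginal likelihood of the evidence = 0.03182.
P(account-recovery notice | evidence) = 0.0031334 / 0.03182 ≈ 0.098.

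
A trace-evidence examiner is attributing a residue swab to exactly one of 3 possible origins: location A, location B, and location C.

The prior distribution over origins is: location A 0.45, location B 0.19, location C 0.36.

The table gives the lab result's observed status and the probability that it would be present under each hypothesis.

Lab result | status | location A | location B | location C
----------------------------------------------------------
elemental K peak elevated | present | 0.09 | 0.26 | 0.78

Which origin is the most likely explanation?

Multiply each prior by the likelihood of the lab result:
  location A: 0.45 × 0.09 = 0.0405
  location B: 0.19 × 0.26 = 0.0494
  location C: 0.36 × 0.78 = 0.2808
Normalizing constant Z = 0.0405 + 0.0494 + 0.2808 = 0.3707.
P(location A | evidence) ≈ 0.0405 / 0.3707 ≈ 0.109
P(location B | evidence) ≈ 0.0494 / 0.3707 ≈ 0.133
P(location C | evidence) ≈ 0.2808 / 0.3707 ≈ 0.757
The largest is 0.757, so location C is most probable.

location C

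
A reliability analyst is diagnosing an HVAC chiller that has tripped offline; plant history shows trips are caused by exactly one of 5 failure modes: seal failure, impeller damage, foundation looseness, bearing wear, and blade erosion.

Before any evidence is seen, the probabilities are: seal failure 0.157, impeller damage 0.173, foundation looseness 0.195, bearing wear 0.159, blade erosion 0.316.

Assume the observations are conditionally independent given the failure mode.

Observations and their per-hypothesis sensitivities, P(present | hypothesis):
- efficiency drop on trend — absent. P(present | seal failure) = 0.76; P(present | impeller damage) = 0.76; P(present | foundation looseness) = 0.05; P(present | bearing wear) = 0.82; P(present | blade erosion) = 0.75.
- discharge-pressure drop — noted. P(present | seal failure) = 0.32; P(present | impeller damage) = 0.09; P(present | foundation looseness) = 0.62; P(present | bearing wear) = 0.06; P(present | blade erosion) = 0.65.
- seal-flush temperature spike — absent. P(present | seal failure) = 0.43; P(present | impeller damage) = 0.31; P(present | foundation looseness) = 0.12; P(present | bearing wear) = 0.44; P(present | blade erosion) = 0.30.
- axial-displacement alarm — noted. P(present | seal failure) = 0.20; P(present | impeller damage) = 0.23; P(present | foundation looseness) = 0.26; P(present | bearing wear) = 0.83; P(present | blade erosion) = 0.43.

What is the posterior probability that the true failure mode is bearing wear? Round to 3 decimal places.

Multiply each prior by the joint likelihood of the evidence pattern (using 1 − P(present | H) for each absent observation):
  seal failure: 0.157 × (1 − 0.76) × 0.32 × (1 − 0.43) × 0.20 = 0.0013746
  impeller damage: 0.173 × (1 − 0.76) × 0.09 × (1 − 0.31) × 0.23 = 0.00059303
  foundation looseness: 0.195 × (1 − 0.05) × 0.62 × (1 − 0.12) × 0.26 = 0.026279
  bearing wear: 0.159 × (1 − 0.82) × 0.06 × (1 − 0.44) × 0.83 = 0.00079815
  blade erosion: 0.316 × (1 − 0.75) × 0.65 × (1 − 0.30) × 0.43 = 0.015456
The unnormalized weights sum to 0.044501.
P(bearing wear | evidence) = 0.00079815 / 0.044501 ≈ 0.018.

0.018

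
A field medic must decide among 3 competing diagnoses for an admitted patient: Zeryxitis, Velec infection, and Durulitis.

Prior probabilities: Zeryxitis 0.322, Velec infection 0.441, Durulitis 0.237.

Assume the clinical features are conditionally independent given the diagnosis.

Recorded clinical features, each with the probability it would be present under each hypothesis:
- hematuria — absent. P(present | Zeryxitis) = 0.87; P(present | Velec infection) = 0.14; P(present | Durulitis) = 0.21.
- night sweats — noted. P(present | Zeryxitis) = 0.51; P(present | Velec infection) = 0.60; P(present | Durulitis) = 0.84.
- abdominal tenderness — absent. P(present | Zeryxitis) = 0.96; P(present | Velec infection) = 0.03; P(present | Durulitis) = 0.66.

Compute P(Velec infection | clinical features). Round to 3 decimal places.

0.802

For each hypothesis, the unnormalized posterior weight is prior × product of the clinical feature likelihoods (using 1 − P(present | H) for each absent clinical feature):
  Zeryxitis: 0.322 × (1 − 0.87) × 0.51 × (1 − 0.96) = 0.00085394
  Velec infection: 0.441 × (1 − 0.14) × 0.60 × (1 − 0.03) = 0.22073
  Durulitis: 0.237 × (1 − 0.21) × 0.84 × (1 − 0.66) = 0.053473
Normalizing constant Z = 0.00085394 + 0.22073 + 0.053473 = 0.27506.
P(Velec infection | evidence) = 0.22073 / 0.27506 ≈ 0.802.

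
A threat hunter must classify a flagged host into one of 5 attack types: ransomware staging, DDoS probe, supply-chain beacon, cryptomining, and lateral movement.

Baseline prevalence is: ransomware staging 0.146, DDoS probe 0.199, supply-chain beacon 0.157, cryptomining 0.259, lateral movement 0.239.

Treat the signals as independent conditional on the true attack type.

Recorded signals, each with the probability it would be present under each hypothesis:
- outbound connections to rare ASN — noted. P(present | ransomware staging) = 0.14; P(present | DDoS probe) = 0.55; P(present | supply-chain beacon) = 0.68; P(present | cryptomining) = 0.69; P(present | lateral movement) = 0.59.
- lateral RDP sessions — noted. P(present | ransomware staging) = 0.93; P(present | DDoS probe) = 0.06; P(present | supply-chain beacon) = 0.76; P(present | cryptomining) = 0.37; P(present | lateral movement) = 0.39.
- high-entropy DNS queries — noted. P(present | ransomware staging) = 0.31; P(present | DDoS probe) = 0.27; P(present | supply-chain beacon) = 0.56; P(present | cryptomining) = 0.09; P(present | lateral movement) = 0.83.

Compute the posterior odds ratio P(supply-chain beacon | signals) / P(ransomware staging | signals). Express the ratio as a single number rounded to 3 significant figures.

7.71

Unnormalized posterior weight (prior times the signal likelihoods) for each of the two hypotheses:
  supply-chain beacon: 0.157 × 0.68 × 0.76 × 0.56 = 0.045437
  ransomware staging: 0.146 × 0.14 × 0.93 × 0.31 = 0.0058929
Odds(supply-chain beacon : ransomware staging) = 0.045437 / 0.0058929 ≈ 7.71.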